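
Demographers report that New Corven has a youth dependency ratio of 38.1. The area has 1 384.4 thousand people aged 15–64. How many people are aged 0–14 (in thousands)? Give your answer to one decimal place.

Youth dependency ratio = youth / working-age × 100
38.1 = Y / 1 384.4 × 100
⇒ 527.5

Aged 0–14: 527.5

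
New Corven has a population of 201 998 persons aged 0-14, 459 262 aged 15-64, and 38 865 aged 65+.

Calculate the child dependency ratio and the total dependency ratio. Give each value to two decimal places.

Youth dependency ratio = 201 998 / 459 262 × 100 = 43.98
Total dependency ratio = (201 998 + 38 865) / 459 262 × 100 = 240 863 / 459 262 × 100 = 52.45

Youth dependency ratio: 43.98
Total dependency ratio: 52.45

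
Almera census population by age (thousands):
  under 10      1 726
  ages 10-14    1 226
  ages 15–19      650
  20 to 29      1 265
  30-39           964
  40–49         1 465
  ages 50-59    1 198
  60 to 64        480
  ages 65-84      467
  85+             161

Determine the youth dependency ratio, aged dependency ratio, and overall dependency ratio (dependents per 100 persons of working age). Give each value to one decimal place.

Youth dependency ratio: 49.0
Old-age dependency ratio: 10.4
Total dependency ratio: 59.4

0–14: 1 726 + 1 226 = 2 952
15–64: 650 + 1 265 + 964 + 1 465 + 1 198 + 480 = 6 022
65+: 467 + 161 = 628
Youth dependency ratio = 2 952 / 6 022 × 100 = 49.0
Old-age dependency ratio = 628 / 6 022 × 100 = 10.4
Total dependency ratio = (2 952 + 628) / 6 022 × 100 = 3 580 / 6 022 × 100 = 59.4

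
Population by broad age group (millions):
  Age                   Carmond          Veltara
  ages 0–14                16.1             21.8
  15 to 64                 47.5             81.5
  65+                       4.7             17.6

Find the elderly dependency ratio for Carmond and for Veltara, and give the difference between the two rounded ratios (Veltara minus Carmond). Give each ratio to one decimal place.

Carmond: 9.9
Veltara: 21.6
Difference: +11.7

Carmond: 4.7 / 47.5 × 100 = 9.9
Veltara: 17.6 / 81.5 × 100 = 21.6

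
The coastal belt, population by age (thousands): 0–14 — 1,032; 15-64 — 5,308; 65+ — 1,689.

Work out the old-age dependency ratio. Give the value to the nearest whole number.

Old-age dependency ratio = 1,689 / 5,308 × 100 = 32

Old-age dependency ratio: 32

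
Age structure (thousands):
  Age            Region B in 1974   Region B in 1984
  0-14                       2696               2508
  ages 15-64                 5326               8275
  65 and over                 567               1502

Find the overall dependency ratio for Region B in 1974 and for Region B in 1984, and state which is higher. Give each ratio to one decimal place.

Region B in 1974: (2696 + 567) / 5326 × 100 = 3263 / 5326 × 100 = 61.3
Region B in 1984: (2508 + 1502) / 8275 × 100 = 4010 / 8275 × 100 = 48.5

Region B in 1974: 61.3
Region B in 1984: 48.5
Higher: Region B in 1974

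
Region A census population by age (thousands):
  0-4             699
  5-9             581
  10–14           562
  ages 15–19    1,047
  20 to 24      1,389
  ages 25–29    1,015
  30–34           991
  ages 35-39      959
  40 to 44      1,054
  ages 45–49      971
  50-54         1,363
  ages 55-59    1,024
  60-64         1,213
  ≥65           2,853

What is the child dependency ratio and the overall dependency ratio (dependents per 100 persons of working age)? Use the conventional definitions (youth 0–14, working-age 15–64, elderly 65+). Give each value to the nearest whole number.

0–14: 699 + 581 + 562 = 1,842
15–64: 1,047 + 1,389 + 1,015 + 991 + 959 + 1,054 + 971 + 1,363 + 1,024 + 1,213 = 11,026
65+: 2,853
Youth dependency ratio = 1,842 / 11,026 × 100 = 17
Total dependency ratio = (1,842 + 2,853) / 11,026 × 100 = 4,695 / 11,026 × 100 = 43

Youth dependency ratio: 17
Total dependency ratio: 43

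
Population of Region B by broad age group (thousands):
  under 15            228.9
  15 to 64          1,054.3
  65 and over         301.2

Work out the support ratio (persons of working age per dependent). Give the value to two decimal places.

Support ratio = 1,054.3 / (228.9 + 301.2) = 1,054.3 / 530.1 = 1.99

Support ratio: 1.99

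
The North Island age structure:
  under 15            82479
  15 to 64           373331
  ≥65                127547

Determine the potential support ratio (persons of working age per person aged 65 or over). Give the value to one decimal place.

Potential support ratio = 373331 / 127547 = 2.9

Potential support ratio: 2.9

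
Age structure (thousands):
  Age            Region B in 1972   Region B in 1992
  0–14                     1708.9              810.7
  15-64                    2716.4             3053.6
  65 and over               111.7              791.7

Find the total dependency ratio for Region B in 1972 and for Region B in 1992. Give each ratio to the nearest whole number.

Region B in 1972: (1708.9 + 111.7) / 2716.4 × 100 = 1820.6 / 2716.4 × 100 = 67
Region B in 1992: (810.7 + 791.7) / 3053.6 × 100 = 1602.4 / 3053.6 × 100 = 52

Region B in 1972: 67
Region B in 1992: 52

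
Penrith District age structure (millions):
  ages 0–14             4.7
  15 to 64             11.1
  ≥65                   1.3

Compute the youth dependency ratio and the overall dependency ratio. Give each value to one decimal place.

Youth dependency ratio: 42.3
Total dependency ratio: 54.1

Youth dependency ratio = 4.7 / 11.1 × 100 = 42.3
Total dependency ratio = (4.7 + 1.3) / 11.1 × 100 = 6.0 / 11.1 × 100 = 54.1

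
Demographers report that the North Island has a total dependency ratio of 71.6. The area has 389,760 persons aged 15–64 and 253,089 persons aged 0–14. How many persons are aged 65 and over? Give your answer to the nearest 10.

Aged 65 and over: 25,980

Total dependency ratio = (youth + elderly) / working-age × 100
71.6 = (253,089 + E) / 389,760 × 100
⇒ 25,980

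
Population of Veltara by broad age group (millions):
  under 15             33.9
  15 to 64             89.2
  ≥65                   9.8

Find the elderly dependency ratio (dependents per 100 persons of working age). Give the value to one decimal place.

Old-age dependency ratio = 9.8 / 89.2 × 100 = 11.0

Old-age dependency ratio: 11.0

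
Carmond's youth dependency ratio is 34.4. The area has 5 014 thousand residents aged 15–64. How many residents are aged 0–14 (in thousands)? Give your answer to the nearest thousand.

Youth dependency ratio = youth / working-age × 100
34.4 = Y / 5 014 × 100
⇒ 1 725

Aged 0–14: 1 725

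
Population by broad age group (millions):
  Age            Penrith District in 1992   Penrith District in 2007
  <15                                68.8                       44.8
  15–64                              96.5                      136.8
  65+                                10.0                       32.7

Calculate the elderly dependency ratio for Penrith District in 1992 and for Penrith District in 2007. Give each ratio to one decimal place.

Penrith District in 1992: 10.4
Penrith District in 2007: 23.9

Penrith District in 1992: 10.0 / 96.5 × 100 = 10.4
Penrith District in 2007: 32.7 / 136.8 × 100 = 23.9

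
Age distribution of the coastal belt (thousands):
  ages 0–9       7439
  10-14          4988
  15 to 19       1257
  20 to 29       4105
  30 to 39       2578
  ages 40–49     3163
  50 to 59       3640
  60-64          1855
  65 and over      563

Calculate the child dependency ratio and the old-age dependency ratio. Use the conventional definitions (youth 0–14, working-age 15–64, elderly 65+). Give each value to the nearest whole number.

Youth dependency ratio: 75
Old-age dependency ratio: 3

0–14: 7439 + 4988 = 12427
15–64: 1257 + 4105 + 2578 + 3163 + 3640 + 1855 = 16598
65+: 563
Youth dependency ratio = 12427 / 16598 × 100 = 75
Old-age dependency ratio = 563 / 16598 × 100 = 3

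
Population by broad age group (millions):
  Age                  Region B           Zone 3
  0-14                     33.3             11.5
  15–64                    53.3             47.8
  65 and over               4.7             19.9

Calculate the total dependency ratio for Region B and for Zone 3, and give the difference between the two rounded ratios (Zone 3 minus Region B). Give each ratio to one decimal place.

Region B: (33.3 + 4.7) / 53.3 × 100 = 38.0 / 53.3 × 100 = 71.3
Zone 3: (11.5 + 19.9) / 47.8 × 100 = 31.4 / 47.8 × 100 = 65.7

Region B: 71.3
Zone 3: 65.7
Difference: -5.6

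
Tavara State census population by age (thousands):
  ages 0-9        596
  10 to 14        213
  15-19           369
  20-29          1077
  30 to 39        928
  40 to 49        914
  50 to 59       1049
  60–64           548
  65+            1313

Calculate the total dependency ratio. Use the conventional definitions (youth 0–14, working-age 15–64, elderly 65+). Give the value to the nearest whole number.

0–14: 596 + 213 = 809
15–64: 369 + 1077 + 928 + 914 + 1049 + 548 = 4885
65+: 1313
Total dependency ratio = (809 + 1313) / 4885 × 100 = 2122 / 4885 × 100 = 43

Total dependency ratio: 43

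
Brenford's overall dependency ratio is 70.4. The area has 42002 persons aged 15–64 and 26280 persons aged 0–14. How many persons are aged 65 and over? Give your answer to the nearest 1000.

Total dependency ratio = (youth + elderly) / working-age × 100
70.4 = (26280 + E) / 42002 × 100
⇒ 3000

Aged 65 and over: 3000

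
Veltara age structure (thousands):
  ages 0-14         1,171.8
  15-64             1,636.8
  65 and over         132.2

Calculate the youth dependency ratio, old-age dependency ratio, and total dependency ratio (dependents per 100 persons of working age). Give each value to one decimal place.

Youth dependency ratio = 1,171.8 / 1,636.8 × 100 = 71.6
Old-age dependency ratio = 132.2 / 1,636.8 × 100 = 8.1
Total dependency ratio = (1,171.8 + 132.2) / 1,636.8 × 100 = 1,304.0 / 1,636.8 × 100 = 79.7

Youth dependency ratio: 71.6
Old-age dependency ratio: 8.1
Total dependency ratio: 79.7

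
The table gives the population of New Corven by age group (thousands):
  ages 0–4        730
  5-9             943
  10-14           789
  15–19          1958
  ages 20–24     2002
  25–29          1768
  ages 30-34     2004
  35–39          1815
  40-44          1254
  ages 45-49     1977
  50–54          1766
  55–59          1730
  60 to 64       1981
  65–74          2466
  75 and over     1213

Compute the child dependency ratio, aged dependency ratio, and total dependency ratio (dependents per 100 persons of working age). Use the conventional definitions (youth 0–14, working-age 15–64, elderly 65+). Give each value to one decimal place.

0–14: 730 + 943 + 789 = 2462
15–64: 1958 + 2002 + 1768 + 2004 + 1815 + 1254 + 1977 + 1766 + 1730 + 1981 = 18255
65+: 2466 + 1213 = 3679
Youth dependency ratio = 2462 / 18255 × 100 = 13.5
Old-age dependency ratio = 3679 / 18255 × 100 = 20.2
Total dependency ratio = (2462 + 3679) / 18255 × 100 = 6141 / 18255 × 100 = 33.6

Youth dependency ratio: 13.5
Old-age dependency ratio: 20.2
Total dependency ratio: 33.6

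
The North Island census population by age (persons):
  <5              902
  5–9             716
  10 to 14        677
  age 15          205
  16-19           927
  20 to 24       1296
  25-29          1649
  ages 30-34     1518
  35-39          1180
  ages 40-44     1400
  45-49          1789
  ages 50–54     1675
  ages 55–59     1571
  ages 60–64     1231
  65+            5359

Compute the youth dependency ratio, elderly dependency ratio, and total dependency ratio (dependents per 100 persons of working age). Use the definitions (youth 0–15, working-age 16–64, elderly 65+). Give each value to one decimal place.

Youth dependency ratio: 17.6
Old-age dependency ratio: 37.6
Total dependency ratio: 55.2

0–15: 902 + 716 + 677 + 205 = 2500
16–64: 927 + 1296 + 1649 + 1518 + 1180 + 1400 + 1789 + 1675 + 1571 + 1231 = 14236
65+: 5359
Youth dependency ratio = 2500 / 14236 × 100 = 17.6
Old-age dependency ratio = 5359 / 14236 × 100 = 37.6
Total dependency ratio = (2500 + 5359) / 14236 × 100 = 7859 / 14236 × 100 = 55.2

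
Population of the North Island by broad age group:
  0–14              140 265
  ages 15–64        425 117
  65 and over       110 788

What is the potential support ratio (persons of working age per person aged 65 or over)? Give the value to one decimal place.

Potential support ratio = 425 117 / 110 788 = 3.8

Potential support ratio: 3.8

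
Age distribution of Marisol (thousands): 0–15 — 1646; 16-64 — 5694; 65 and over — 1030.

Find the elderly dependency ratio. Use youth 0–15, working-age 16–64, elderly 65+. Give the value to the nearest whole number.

Old-age dependency ratio: 18

Old-age dependency ratio = 1030 / 5694 × 100 = 18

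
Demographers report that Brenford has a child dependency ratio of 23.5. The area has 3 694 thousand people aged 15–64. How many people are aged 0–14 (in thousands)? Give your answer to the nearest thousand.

Aged 0–14: 868

Youth dependency ratio = youth / working-age × 100
23.5 = Y / 3 694 × 100
⇒ 868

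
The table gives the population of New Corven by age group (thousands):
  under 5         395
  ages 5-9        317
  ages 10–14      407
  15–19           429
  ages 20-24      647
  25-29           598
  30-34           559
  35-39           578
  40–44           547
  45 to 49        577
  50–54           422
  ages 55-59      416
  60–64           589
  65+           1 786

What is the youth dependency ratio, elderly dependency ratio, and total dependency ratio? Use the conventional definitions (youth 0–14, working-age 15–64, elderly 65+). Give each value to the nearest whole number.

Youth dependency ratio: 21
Old-age dependency ratio: 33
Total dependency ratio: 54

0–14: 395 + 317 + 407 = 1 119
15–64: 429 + 647 + 598 + 559 + 578 + 547 + 577 + 422 + 416 + 589 = 5 362
65+: 1 786
Youth dependency ratio = 1 119 / 5 362 × 100 = 21
Old-age dependency ratio = 1 786 / 5 362 × 100 = 33
Total dependency ratio = (1 119 + 1 786) / 5 362 × 100 = 2 905 / 5 362 × 100 = 54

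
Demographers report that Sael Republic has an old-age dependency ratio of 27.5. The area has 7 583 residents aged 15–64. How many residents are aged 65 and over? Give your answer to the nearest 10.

Old-age dependency ratio = elderly / working-age × 100
27.5 = E / 7 583 × 100
⇒ 2 090

Aged 65 and over: 2 090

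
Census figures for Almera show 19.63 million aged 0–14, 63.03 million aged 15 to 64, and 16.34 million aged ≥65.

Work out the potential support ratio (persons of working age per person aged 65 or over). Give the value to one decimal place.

Potential support ratio: 3.9

Potential support ratio = 63.03 / 16.34 = 3.9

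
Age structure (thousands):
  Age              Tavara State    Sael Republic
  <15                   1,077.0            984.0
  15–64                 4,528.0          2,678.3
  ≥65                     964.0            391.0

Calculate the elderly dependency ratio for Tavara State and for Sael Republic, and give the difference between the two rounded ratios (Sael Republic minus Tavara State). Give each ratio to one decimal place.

Tavara State: 964.0 / 4,528.0 × 100 = 21.3
Sael Republic: 391.0 / 2,678.3 × 100 = 14.6

Tavara State: 21.3
Sael Republic: 14.6
Difference: -6.7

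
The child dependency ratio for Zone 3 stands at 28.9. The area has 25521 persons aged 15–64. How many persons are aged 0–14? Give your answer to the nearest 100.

Youth dependency ratio = youth / working-age × 100
28.9 = Y / 25521 × 100
⇒ 7400

Aged 0–14: 7400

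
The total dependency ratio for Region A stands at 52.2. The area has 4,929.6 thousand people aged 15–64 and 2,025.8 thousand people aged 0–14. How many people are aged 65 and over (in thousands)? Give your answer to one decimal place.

Aged 65 and over: 547.5

Total dependency ratio = (youth + elderly) / working-age × 100
52.2 = (2,025.8 + E) / 4,929.6 × 100
⇒ 547.5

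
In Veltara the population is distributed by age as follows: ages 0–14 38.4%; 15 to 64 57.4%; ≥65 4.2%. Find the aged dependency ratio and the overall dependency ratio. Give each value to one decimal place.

Old-age dependency ratio: 7.3
Total dependency ratio: 74.2

Old-age dependency ratio = 4.2 / 57.4 × 100 = 7.3
Total dependency ratio = (38.4 + 4.2) / 57.4 × 100 = 42.6 / 57.4 × 100 = 74.2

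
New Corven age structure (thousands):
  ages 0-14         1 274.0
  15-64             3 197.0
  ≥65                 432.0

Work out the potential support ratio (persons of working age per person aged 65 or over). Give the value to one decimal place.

Potential support ratio = 3 197.0 / 432.0 = 7.4

Potential support ratio: 7.4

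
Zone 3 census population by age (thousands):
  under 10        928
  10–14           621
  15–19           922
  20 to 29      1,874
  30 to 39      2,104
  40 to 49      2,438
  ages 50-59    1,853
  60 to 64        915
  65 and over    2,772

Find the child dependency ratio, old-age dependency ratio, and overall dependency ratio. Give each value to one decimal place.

0–14: 928 + 621 = 1,549
15–64: 922 + 1,874 + 2,104 + 2,438 + 1,853 + 915 = 10,106
65+: 2,772
Youth dependency ratio = 1,549 / 10,106 × 100 = 15.3
Old-age dependency ratio = 2,772 / 10,106 × 100 = 27.4
Total dependency ratio = (1,549 + 2,772) / 10,106 × 100 = 4,321 / 10,106 × 100 = 42.8

Youth dependency ratio: 15.3
Old-age dependency ratio: 27.4
Total dependency ratio: 42.8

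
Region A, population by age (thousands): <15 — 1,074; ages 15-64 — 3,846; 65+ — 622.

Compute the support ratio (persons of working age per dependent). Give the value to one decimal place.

Support ratio: 2.3

Support ratio = 3,846 / (1,074 + 622) = 3,846 / 1,696 = 2.3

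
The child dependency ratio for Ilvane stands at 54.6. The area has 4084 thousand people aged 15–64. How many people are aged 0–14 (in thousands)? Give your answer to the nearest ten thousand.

Youth dependency ratio = youth / working-age × 100
54.6 = Y / 4084 × 100
⇒ 2230

Aged 0–14: 2230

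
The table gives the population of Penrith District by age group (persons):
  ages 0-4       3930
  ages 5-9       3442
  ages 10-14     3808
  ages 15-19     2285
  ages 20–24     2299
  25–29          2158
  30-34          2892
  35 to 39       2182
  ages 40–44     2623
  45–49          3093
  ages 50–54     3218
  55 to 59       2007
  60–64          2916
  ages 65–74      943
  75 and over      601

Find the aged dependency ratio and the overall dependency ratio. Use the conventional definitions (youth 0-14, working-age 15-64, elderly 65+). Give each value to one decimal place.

0–14: 3930 + 3442 + 3808 = 11180
15–64: 2285 + 2299 + 2158 + 2892 + 2182 + 2623 + 3093 + 3218 + 2007 + 2916 = 25673
65+: 943 + 601 = 1544
Old-age dependency ratio = 1544 / 25673 × 100 = 6.0
Total dependency ratio = (11180 + 1544) / 25673 × 100 = 12724 / 25673 × 100 = 49.6

Old-age dependency ratio: 6.0
Total dependency ratio: 49.6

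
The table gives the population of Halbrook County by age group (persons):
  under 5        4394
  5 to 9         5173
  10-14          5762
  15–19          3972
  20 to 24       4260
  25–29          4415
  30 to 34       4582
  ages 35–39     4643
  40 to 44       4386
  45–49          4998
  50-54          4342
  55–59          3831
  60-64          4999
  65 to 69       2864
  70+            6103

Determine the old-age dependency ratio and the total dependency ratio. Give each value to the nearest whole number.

0–14: 4394 + 5173 + 5762 = 15329
15–64: 3972 + 4260 + 4415 + 4582 + 4643 + 4386 + 4998 + 4342 + 3831 + 4999 = 44428
65+: 2864 + 6103 = 8967
Old-age dependency ratio = 8967 / 44428 × 100 = 20
Total dependency ratio = (15329 + 8967) / 44428 × 100 = 24296 / 44428 × 100 = 55

Old-age dependency ratio: 20
Total dependency ratio: 55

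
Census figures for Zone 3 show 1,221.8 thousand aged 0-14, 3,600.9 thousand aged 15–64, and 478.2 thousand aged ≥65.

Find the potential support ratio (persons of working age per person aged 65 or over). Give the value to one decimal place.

Potential support ratio: 7.5

Potential support ratio = 3,600.9 / 478.2 = 7.5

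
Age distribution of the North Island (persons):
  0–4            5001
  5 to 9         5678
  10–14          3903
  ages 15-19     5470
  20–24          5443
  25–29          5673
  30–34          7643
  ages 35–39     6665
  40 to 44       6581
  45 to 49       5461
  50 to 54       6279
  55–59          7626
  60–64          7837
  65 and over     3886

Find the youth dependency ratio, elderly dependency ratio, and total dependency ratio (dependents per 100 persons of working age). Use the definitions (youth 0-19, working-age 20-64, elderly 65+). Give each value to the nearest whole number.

Youth dependency ratio: 34
Old-age dependency ratio: 7
Total dependency ratio: 40

0–19: 5001 + 5678 + 3903 + 5470 = 20052
20–64: 5443 + 5673 + 7643 + 6665 + 6581 + 5461 + 6279 + 7626 + 7837 = 59208
65+: 3886
Youth dependency ratio = 20052 / 59208 × 100 = 34
Old-age dependency ratio = 3886 / 59208 × 100 = 7
Total dependency ratio = (20052 + 3886) / 59208 × 100 = 23938 / 59208 × 100 = 40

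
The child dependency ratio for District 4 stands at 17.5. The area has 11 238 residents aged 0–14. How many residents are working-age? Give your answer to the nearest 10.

Working-age: 64 220

Youth dependency ratio = youth / working-age × 100
17.5 = 11 238 / W × 100
⇒ 64 220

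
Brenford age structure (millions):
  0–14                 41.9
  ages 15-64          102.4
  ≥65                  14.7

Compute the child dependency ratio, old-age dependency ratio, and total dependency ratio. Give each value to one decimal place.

Youth dependency ratio: 40.9
Old-age dependency ratio: 14.4
Total dependency ratio: 55.3

Youth dependency ratio = 41.9 / 102.4 × 100 = 40.9
Old-age dependency ratio = 14.7 / 102.4 × 100 = 14.4
Total dependency ratio = (41.9 + 14.7) / 102.4 × 100 = 56.6 / 102.4 × 100 = 55.3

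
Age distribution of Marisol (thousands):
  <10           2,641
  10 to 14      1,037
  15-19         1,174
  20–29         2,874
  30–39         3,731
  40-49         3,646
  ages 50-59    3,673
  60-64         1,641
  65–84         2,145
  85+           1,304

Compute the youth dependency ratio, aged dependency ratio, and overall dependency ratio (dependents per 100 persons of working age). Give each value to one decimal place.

0–14: 2,641 + 1,037 = 3,678
15–64: 1,174 + 2,874 + 3,731 + 3,646 + 3,673 + 1,641 = 16,739
65+: 2,145 + 1,304 = 3,449
Youth dependency ratio = 3,678 / 16,739 × 100 = 22.0
Old-age dependency ratio = 3,449 / 16,739 × 100 = 20.6
Total dependency ratio = (3,678 + 3,449) / 16,739 × 100 = 7,127 / 16,739 × 100 = 42.6

Youth dependency ratio: 22.0
Old-age dependency ratio: 20.6
Total dependency ratio: 42.6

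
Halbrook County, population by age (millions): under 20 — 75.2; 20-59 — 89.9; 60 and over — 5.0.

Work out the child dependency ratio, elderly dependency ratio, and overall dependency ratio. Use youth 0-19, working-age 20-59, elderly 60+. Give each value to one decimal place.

Youth dependency ratio = 75.2 / 89.9 × 100 = 83.6
Old-age dependency ratio = 5.0 / 89.9 × 100 = 5.6
Total dependency ratio = (75.2 + 5.0) / 89.9 × 100 = 80.2 / 89.9 × 100 = 89.2

Youth dependency ratio: 83.6
Old-age dependency ratio: 5.6
Total dependency ratio: 89.2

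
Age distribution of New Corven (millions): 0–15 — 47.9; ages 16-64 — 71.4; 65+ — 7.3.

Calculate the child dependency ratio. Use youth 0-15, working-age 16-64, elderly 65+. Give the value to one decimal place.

Youth dependency ratio: 67.1

Youth dependency ratio = 47.9 / 71.4 × 100 = 67.1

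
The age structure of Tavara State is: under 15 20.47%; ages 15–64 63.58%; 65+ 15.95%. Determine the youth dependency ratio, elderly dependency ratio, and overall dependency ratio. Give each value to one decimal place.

Youth dependency ratio: 32.2
Old-age dependency ratio: 25.1
Total dependency ratio: 57.3

Youth dependency ratio = 20.47 / 63.58 × 100 = 32.2
Old-age dependency ratio = 15.95 / 63.58 × 100 = 25.1
Total dependency ratio = (20.47 + 15.95) / 63.58 × 100 = 36.42 / 63.58 × 100 = 57.3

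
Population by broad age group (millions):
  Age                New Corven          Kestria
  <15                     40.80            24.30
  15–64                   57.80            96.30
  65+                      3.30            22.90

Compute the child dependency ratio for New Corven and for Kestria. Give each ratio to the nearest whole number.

New Corven: 71
Kestria: 25

New Corven: 40.80 / 57.80 × 100 = 71
Kestria: 24.30 / 96.30 × 100 = 25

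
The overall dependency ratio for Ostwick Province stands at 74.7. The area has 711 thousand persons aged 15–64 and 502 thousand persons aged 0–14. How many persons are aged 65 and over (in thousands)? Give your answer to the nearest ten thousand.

Aged 65 and over: 30

Total dependency ratio = (youth + elderly) / working-age × 100
74.7 = (502 + E) / 711 × 100
⇒ 30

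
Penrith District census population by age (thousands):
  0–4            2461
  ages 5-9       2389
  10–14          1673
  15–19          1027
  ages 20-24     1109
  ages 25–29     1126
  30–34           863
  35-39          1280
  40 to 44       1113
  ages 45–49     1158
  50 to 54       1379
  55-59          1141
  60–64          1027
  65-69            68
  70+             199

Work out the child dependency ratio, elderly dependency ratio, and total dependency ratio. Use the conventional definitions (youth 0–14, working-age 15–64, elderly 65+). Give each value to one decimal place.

Youth dependency ratio: 58.1
Old-age dependency ratio: 2.4
Total dependency ratio: 60.5

0–14: 2461 + 2389 + 1673 = 6523
15–64: 1027 + 1109 + 1126 + 863 + 1280 + 1113 + 1158 + 1379 + 1141 + 1027 = 11223
65+: 68 + 199 = 267
Youth dependency ratio = 6523 / 11223 × 100 = 58.1
Old-age dependency ratio = 267 / 11223 × 100 = 2.4
Total dependency ratio = (6523 + 267) / 11223 × 100 = 6790 / 11223 × 100 = 60.5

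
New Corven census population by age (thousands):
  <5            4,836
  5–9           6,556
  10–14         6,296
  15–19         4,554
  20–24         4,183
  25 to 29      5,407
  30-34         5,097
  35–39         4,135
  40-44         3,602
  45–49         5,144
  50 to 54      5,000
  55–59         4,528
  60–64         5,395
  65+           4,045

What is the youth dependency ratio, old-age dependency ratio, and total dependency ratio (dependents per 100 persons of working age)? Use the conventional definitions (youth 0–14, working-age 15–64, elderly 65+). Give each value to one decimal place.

0–14: 4,836 + 6,556 + 6,296 = 17,688
15–64: 4,554 + 4,183 + 5,407 + 5,097 + 4,135 + 3,602 + 5,144 + 5,000 + 4,528 + 5,395 = 47,045
65+: 4,045
Youth dependency ratio = 17,688 / 47,045 × 100 = 37.6
Old-age dependency ratio = 4,045 / 47,045 × 100 = 8.6
Total dependency ratio = (17,688 + 4,045) / 47,045 × 100 = 21,733 / 47,045 × 100 = 46.2

Youth dependency ratio: 37.6
Old-age dependency ratio: 8.6
Total dependency ratio: 46.2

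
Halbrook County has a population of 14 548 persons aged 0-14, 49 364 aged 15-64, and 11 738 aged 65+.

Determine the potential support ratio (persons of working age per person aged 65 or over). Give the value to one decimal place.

Potential support ratio: 4.2

Potential support ratio = 49 364 / 11 738 = 4.2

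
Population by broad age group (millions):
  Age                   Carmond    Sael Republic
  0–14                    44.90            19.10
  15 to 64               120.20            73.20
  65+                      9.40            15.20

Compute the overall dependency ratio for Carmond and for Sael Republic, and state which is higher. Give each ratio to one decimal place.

Carmond: 45.2
Sael Republic: 46.9
Higher: Sael Republic

Carmond: (44.90 + 9.40) / 120.20 × 100 = 54.30 / 120.20 × 100 = 45.2
Sael Republic: (19.10 + 15.20) / 73.20 × 100 = 34.30 / 73.20 × 100 = 46.9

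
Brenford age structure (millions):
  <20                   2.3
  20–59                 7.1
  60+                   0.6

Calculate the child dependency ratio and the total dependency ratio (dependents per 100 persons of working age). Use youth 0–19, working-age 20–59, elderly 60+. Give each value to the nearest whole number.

Youth dependency ratio = 2.3 / 7.1 × 100 = 32
Total dependency ratio = (2.3 + 0.6) / 7.1 × 100 = 2.9 / 7.1 × 100 = 41

Youth dependency ratio: 32
Total dependency ratio: 41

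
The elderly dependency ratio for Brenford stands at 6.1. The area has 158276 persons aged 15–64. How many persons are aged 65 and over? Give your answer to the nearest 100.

Old-age dependency ratio = elderly / working-age × 100
6.1 = E / 158276 × 100
⇒ 9700

Aged 65 and over: 9700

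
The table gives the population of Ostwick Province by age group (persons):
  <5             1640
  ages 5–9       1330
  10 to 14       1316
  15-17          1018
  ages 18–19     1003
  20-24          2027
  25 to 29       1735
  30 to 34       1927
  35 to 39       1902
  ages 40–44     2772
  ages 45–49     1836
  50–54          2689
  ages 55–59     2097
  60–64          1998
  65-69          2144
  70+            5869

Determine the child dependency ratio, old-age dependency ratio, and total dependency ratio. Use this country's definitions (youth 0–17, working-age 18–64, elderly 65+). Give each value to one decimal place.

Youth dependency ratio: 26.5
Old-age dependency ratio: 40.1
Total dependency ratio: 66.6

0–17: 1640 + 1330 + 1316 + 1018 = 5304
18–64: 1003 + 2027 + 1735 + 1927 + 1902 + 2772 + 1836 + 2689 + 2097 + 1998 = 19986
65+: 2144 + 5869 = 8013
Youth dependency ratio = 5304 / 19986 × 100 = 26.5
Old-age dependency ratio = 8013 / 19986 × 100 = 40.1
Total dependency ratio = (5304 + 8013) / 19986 × 100 = 13317 / 19986 × 100 = 66.6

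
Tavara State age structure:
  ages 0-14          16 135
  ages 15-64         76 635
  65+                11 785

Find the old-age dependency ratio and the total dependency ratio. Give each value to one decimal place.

Old-age dependency ratio = 11 785 / 76 635 × 100 = 15.4
Total dependency ratio = (16 135 + 11 785) / 76 635 × 100 = 27 920 / 76 635 × 100 = 36.4

Old-age dependency ratio: 15.4
Total dependency ratio: 36.4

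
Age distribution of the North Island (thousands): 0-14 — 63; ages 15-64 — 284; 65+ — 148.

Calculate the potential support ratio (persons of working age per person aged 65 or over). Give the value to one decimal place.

Potential support ratio = 284 / 148 = 1.9

Potential support ratio: 1.9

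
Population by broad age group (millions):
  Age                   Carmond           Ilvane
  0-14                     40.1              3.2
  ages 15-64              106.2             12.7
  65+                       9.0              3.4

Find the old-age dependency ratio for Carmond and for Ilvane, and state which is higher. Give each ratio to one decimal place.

Carmond: 9.0 / 106.2 × 100 = 8.5
Ilvane: 3.4 / 12.7 × 100 = 26.8

Carmond: 8.5
Ilvane: 26.8
Higher: Ilvane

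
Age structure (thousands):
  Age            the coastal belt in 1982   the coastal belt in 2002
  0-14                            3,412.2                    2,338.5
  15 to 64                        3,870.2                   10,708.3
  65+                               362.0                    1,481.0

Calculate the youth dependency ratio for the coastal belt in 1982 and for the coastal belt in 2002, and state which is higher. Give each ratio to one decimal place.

the coastal belt in 1982: 3,412.2 / 3,870.2 × 100 = 88.2
the coastal belt in 2002: 2,338.5 / 10,708.3 × 100 = 21.8

the coastal belt in 1982: 88.2
the coastal belt in 2002: 21.8
Higher: the coastal belt in 1982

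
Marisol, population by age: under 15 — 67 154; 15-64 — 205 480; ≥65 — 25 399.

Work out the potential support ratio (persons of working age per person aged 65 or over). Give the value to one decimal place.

Potential support ratio = 205 480 / 25 399 = 8.1

Potential support ratio: 8.1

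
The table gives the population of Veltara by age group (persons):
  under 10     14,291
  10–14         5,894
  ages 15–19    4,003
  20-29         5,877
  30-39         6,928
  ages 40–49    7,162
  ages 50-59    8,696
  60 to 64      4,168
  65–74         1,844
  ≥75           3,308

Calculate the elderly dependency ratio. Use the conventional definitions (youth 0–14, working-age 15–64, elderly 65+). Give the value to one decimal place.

0–14: 14,291 + 5,894 = 20,185
15–64: 4,003 + 5,877 + 6,928 + 7,162 + 8,696 + 4,168 = 36,834
65+: 1,844 + 3,308 = 5,152
Old-age dependency ratio = 5,152 / 36,834 × 100 = 14.0

Old-age dependency ratio: 14.0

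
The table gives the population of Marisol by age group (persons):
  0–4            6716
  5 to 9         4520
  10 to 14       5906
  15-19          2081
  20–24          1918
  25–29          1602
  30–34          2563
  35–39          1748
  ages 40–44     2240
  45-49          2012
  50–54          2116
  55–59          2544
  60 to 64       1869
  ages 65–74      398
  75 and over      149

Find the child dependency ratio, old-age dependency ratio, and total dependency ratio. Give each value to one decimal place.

Youth dependency ratio: 82.8
Old-age dependency ratio: 2.6
Total dependency ratio: 85.5

0–14: 6716 + 4520 + 5906 = 17142
15–64: 2081 + 1918 + 1602 + 2563 + 1748 + 2240 + 2012 + 2116 + 2544 + 1869 = 20693
65+: 398 + 149 = 547
Youth dependency ratio = 17142 / 20693 × 100 = 82.8
Old-age dependency ratio = 547 / 20693 × 100 = 2.6
Total dependency ratio = (17142 + 547) / 20693 × 100 = 17689 / 20693 × 100 = 85.5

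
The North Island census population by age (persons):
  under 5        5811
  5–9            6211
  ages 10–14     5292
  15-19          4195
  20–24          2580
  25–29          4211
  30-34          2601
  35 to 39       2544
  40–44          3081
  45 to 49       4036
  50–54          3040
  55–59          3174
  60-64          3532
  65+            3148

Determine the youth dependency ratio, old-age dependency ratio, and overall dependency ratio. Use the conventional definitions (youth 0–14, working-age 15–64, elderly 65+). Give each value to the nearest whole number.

Youth dependency ratio: 52
Old-age dependency ratio: 10
Total dependency ratio: 62

0–14: 5811 + 6211 + 5292 = 17314
15–64: 4195 + 2580 + 4211 + 2601 + 2544 + 3081 + 4036 + 3040 + 3174 + 3532 = 32994
65+: 3148
Youth dependency ratio = 17314 / 32994 × 100 = 52
Old-age dependency ratio = 3148 / 32994 × 100 = 10
Total dependency ratio = (17314 + 3148) / 32994 × 100 = 20462 / 32994 × 100 = 62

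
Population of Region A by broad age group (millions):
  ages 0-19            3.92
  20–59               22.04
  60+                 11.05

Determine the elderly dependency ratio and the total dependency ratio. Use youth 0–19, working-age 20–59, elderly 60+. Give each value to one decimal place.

Old-age dependency ratio: 50.1
Total dependency ratio: 67.9

Old-age dependency ratio = 11.05 / 22.04 × 100 = 50.1
Total dependency ratio = (3.92 + 11.05) / 22.04 × 100 = 14.97 / 22.04 × 100 = 67.9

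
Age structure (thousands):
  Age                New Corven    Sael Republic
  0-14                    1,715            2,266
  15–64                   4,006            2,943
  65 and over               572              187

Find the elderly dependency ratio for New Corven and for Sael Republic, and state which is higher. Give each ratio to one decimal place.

New Corven: 14.3
Sael Republic: 6.4
Higher: New Corven

New Corven: 572 / 4,006 × 100 = 14.3
Sael Republic: 187 / 2,943 × 100 = 6.4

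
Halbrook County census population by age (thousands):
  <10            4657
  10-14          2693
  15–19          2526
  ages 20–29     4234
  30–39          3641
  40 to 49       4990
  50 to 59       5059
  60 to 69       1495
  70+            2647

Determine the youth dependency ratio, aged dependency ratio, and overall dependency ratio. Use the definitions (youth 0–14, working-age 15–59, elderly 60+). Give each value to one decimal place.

Youth dependency ratio: 35.9
Old-age dependency ratio: 20.3
Total dependency ratio: 56.2

0–14: 4657 + 2693 = 7350
15–59: 2526 + 4234 + 3641 + 4990 + 5059 = 20450
60+: 1495 + 2647 = 4142
Youth dependency ratio = 7350 / 20450 × 100 = 35.9
Old-age dependency ratio = 4142 / 20450 × 100 = 20.3
Total dependency ratio = (7350 + 4142) / 20450 × 100 = 11492 / 20450 × 100 = 56.2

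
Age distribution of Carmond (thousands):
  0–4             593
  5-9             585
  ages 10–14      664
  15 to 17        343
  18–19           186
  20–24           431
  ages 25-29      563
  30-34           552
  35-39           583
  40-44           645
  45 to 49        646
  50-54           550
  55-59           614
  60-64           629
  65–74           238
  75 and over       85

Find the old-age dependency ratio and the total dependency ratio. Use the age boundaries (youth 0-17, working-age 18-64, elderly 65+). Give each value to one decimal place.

0–17: 593 + 585 + 664 + 343 = 2 185
18–64: 186 + 431 + 563 + 552 + 583 + 645 + 646 + 550 + 614 + 629 = 5 399
65+: 238 + 85 = 323
Old-age dependency ratio = 323 / 5 399 × 100 = 6.0
Total dependency ratio = (2 185 + 323) / 5 399 × 100 = 2 508 / 5 399 × 100 = 46.5

Old-age dependency ratio: 6.0
Total dependency ratio: 46.5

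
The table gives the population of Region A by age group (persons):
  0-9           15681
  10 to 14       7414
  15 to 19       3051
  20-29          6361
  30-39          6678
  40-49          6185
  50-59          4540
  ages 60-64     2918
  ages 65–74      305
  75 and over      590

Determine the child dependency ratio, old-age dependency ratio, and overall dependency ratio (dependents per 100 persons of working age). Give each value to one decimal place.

Youth dependency ratio: 77.7
Old-age dependency ratio: 3.0
Total dependency ratio: 80.7

0–14: 15681 + 7414 = 23095
15–64: 3051 + 6361 + 6678 + 6185 + 4540 + 2918 = 29733
65+: 305 + 590 = 895
Youth dependency ratio = 23095 / 29733 × 100 = 77.7
Old-age dependency ratio = 895 / 29733 × 100 = 3.0
Total dependency ratio = (23095 + 895) / 29733 × 100 = 23990 / 29733 × 100 = 80.7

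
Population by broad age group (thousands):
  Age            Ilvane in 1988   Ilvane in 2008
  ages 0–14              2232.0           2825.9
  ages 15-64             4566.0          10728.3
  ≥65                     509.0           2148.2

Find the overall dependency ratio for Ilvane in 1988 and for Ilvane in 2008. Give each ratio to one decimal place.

Ilvane in 1988: (2232.0 + 509.0) / 4566.0 × 100 = 2741.0 / 4566.0 × 100 = 60.0
Ilvane in 2008: (2825.9 + 2148.2) / 10728.3 × 100 = 4974.1 / 10728.3 × 100 = 46.4

Ilvane in 1988: 60.0
Ilvane in 2008: 46.4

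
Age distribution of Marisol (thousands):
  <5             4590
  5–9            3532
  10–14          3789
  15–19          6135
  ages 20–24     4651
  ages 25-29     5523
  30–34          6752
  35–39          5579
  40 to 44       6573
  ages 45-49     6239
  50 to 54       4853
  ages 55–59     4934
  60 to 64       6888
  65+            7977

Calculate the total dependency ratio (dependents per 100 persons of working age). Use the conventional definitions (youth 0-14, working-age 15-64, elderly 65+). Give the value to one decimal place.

Total dependency ratio: 34.2

0–14: 4590 + 3532 + 3789 = 11911
15–64: 6135 + 4651 + 5523 + 6752 + 5579 + 6573 + 6239 + 4853 + 4934 + 6888 = 58127
65+: 7977
Total dependency ratio = (11911 + 7977) / 58127 × 100 = 19888 / 58127 × 100 = 34.2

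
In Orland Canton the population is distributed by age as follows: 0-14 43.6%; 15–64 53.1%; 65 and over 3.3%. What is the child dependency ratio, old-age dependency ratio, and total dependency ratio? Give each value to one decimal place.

Youth dependency ratio = 43.6 / 53.1 × 100 = 82.1
Old-age dependency ratio = 3.3 / 53.1 × 100 = 6.2
Total dependency ratio = (43.6 + 3.3) / 53.1 × 100 = 46.9 / 53.1 × 100 = 88.3

Youth dependency ratio: 82.1
Old-age dependency ratio: 6.2
Total dependency ratio: 88.3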